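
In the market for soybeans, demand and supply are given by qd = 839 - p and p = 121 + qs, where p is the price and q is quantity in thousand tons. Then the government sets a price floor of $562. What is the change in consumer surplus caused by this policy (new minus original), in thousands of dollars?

-26076

Rearranging supply gives qs = p - 121. Without the control the market clears where 839 - p = p - 121, i.e. p* = 480 and q* = 359.
The floor of 562 is above the equilibrium price 480, so it binds.
At p = 562: qd = 839 - 562 = 277 and qs = 562 - 121 = 441.
Consumer surplus without the control is ½ · (839 - 480) · 359 = 64440.5.
With the floor, consumers buy 277 units at 562, so CS = ½ · (839 - 562) · 277 = 38364.5.
Change in consumer surplus = 38364.5 - 64440.5 = -26076.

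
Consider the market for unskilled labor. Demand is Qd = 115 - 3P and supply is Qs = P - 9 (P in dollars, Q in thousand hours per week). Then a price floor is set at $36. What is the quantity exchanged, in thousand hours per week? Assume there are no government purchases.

Without the control the market clears where 115 - 3P = P - 9, i.e. P* = 31 and Q* = 22.
Since 36 > 31, the floor is binding.
At P = 36: Qd = 115 - 3·36 = 7 and Qs = 36 - 9 = 27.
The quantity actually transacted is the short side, demand: 7.

7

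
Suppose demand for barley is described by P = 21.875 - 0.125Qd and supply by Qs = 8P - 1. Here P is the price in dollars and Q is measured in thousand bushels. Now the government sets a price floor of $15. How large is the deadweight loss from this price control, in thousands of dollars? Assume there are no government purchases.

128

Rearranging demand gives Qd = 175 - 8P. Setting quantity demanded equal to quantity supplied, 175 - 8P = 8P - 1, gives P* = 11 and Q* = 87.
Because the floor (15) lies above the market-clearing price, it is binding.
At P = 15: Qd = 175 - 8·15 = 55 and Qs = 8·15 - 1 = 119.
Quantity traded falls to 55. At Q = 55 the demand price is (175 - 55)/8 = 15 and the supply price is (1 + 55)/8 = 7.
Deadweight loss = ½ · (15 - 7) · (87 - 55) = ½ · 8 · 32 = 128.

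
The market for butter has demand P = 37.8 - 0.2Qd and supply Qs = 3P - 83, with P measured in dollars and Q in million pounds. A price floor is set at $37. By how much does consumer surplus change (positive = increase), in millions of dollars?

-34.5

Rearranging demand gives Qd = 189 - 5P. Without the control the market clears where 189 - 5P = 3P - 83, i.e. P* = 34 and Q* = 19.
Since 37 > 34, the floor is binding.
At P = 37: Qd = 189 - 5·37 = 4 and Qs = 3·37 - 83 = 28.
Consumer surplus without the control is ½ · (37.8 - 34) · 19 = 36.1.
With the floor, consumers buy 4 units at 37, so CS = ½ · (37.8 - 37) · 4 = 1.6.
Change in consumer surplus = 1.6 - 36.1 = -34.5.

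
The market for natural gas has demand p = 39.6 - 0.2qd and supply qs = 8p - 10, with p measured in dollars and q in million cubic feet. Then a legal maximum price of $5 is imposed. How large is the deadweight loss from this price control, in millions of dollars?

1258.4

Rearranging demand gives qd = 198 - 5p. Setting quantity demanded equal to quantity supplied, 198 - 5p = 8p - 10, gives p* = 16 and q* = 118.
The ceiling of 5 is below the equilibrium price 16, so it binds.
At p = 5: qd = 198 - 5·5 = 173 and qs = 8·5 - 10 = 30.
Quantity traded falls to 30. At q = 30 the demand price is (198 - 30)/5 = 33.6 and the supply price is (10 + 30)/8 = 5.
Deadweight loss = ½ · (33.6 - 5) · (118 - 30) = ½ · 28.6 · 88 = 1258.4.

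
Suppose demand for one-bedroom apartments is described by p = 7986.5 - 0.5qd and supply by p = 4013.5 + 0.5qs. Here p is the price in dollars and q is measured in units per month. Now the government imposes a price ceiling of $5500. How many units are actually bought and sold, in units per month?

Rearranging demand gives qd = 15973 - 2p; rearranging supply gives qs = 2p - 8027. In a free market, 15973 - 2p = 2p - 8027 gives the equilibrium p* = 6000, q* = 3973.
Since 5500 < 6000, the ceiling is binding.
At p = 5500: qd = 15973 - 2·5500 = 4973 and qs = 2·5500 - 8027 = 2973.
The quantity actually transacted is the short side, supply: 2973.

2973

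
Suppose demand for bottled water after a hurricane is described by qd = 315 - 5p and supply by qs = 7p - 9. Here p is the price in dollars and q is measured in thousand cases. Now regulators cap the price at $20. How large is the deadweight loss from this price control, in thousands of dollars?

411.6

Equilibrium: 315 - 5p = 7p - 9, so 324 = 12p and p* = 27, q* = 180.
Because the ceiling (20) lies below the market-clearing price, it is binding.
At p = 20: qd = 315 - 5·20 = 215 and qs = 7·20 - 9 = 131.
Quantity traded falls to 131. At q = 131 the demand price is (315 - 131)/5 = 36.8 and the supply price is (9 + 131)/7 = 20.
Deadweight loss = ½ · (36.8 - 20) · (180 - 131) = ½ · 16.8 · 49 = 411.6.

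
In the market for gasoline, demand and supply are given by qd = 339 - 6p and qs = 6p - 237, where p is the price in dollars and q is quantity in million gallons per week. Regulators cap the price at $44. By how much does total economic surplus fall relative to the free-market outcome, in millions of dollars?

96

In a free market, 339 - 6p = 6p - 237 gives the equilibrium p* = 48, q* = 51.
Because the ceiling (44) lies below the market-clearing price, it is binding.
At p = 44: qd = 339 - 6·44 = 75 and qs = 6·44 - 237 = 27.
Quantity traded falls to 27. At q = 27 the demand price is (339 - 27)/6 = 52 and the supply price is (237 + 27)/6 = 44.
Deadweight loss = ½ · (52 - 44) · (51 - 27) = ½ · 8 · 24 = 96.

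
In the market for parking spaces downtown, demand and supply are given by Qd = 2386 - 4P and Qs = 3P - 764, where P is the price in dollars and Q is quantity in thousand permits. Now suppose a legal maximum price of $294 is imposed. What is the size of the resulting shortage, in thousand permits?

1092

Without the control the market clears where 2386 - 4P = 3P - 764, i.e. P* = 450 and Q* = 586.
The ceiling of 294 is below the equilibrium price 450, so it binds.
At P = 294: Qd = 2386 - 4·294 = 1210 and Qs = 3·294 - 764 = 118.
Shortage = Qd - Qs = 1210 - 118 = 1092.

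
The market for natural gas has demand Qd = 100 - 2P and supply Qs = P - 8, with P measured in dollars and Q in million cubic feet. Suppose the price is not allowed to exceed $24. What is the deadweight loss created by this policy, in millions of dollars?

108

Setting quantity demanded equal to quantity supplied, 100 - 2P = P - 8, gives P* = 36 and Q* = 28.
Because the ceiling (24) lies below the market-clearing price, it is binding.
At P = 24: Qd = 100 - 2·24 = 52 and Qs = 24 - 8 = 16.
Quantity traded falls to 16. At Q = 16 the demand price is (100 - 16)/2 = 42 and the supply price is 8 + 16 = 24.
Deadweight loss = ½ · (42 - 24) · (28 - 16) = ½ · 18 · 12 = 108.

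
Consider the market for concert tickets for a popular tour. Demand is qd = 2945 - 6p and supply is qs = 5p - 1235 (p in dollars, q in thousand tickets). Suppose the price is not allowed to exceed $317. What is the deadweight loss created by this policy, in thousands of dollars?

Setting quantity demanded equal to quantity supplied, 2945 - 6p = 5p - 1235, gives p* = 380 and q* = 665.
Because the ceiling (317) lies below the market-clearing price, it is binding.
At p = 317: qd = 2945 - 6·317 = 1043 and qs = 5·317 - 1235 = 350.
Quantity traded falls to 350. At q = 350 the demand price is (2945 - 350)/6 = 432.5 and the supply price is (1235 + 350)/5 = 317.
Deadweight loss = ½ · (432.5 - 317) · (665 - 350) = ½ · 115.5 · 315 = 18191.25.

18191.25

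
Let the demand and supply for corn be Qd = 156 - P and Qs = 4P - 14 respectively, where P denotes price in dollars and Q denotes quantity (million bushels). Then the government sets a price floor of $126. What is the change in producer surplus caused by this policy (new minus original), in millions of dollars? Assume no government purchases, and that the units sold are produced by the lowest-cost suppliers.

Equilibrium: 156 - P = 4P - 14, so 170 = 5P and P* = 34, Q* = 122.
The floor of 126 is above the equilibrium price 34, so it binds.
At P = 126: Qd = 156 - 126 = 30 and Qs = 4·126 - 14 = 490.
Producer surplus without the control is ½ · (34 - 3.5) · 122 = 1860.5.
With the floor, 30 units are sold at 126. The supply price at Q = 30 is 11, so PS = ½ · [(126 - 3.5) + (126 - 11)] · 30 = 3562.5.
Change in producer surplus = 3562.5 - 1860.5 = 1702.

1702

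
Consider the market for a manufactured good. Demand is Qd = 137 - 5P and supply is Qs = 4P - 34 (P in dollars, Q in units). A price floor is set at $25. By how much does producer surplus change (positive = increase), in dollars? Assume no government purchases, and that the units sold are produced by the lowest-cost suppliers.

-40.5

In a free market, 137 - 5P = 4P - 34 gives the equilibrium P* = 19, Q* = 42.
The floor of 25 is above the equilibrium price 19, so it binds.
At P = 25: Qd = 137 - 5·25 = 12 and Qs = 4·25 - 34 = 66.
Producer surplus without the control is ½ · (19 - 8.5) · 42 = 220.5.
With the floor, 12 units are sold at 25. The supply price at Q = 12 is 11.5, so PS = ½ · [(25 - 8.5) + (25 - 11.5)] · 12 = 180.
Change in producer surplus = 180 - 220.5 = -40.5.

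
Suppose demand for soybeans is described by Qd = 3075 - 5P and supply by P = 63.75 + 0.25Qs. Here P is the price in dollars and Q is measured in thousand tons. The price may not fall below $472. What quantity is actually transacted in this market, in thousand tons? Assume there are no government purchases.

Rearranging supply gives Qs = 4P - 255. Without the control the market clears where 3075 - 5P = 4P - 255, i.e. P* = 370 and Q* = 1225.
Since 472 > 370, the floor is binding.
At P = 472: Qd = 3075 - 5·472 = 715 and Qs = 4·472 - 255 = 1633.
The quantity actually transacted is the short side, demand: 715.

715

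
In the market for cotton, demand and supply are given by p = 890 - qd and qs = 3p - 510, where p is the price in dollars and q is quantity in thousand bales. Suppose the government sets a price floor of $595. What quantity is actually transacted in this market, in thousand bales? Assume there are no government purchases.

295

Rearranging demand gives qd = 890 - p. Equilibrium: 890 - p = 3p - 510, so 1400 = 4p and p* = 350, q* = 540.
The floor of 595 is above the equilibrium price 350, so it binds.
At p = 595: qd = 890 - 595 = 295 and qs = 3·595 - 510 = 1275.
The quantity actually transacted is the short side, demand: 295.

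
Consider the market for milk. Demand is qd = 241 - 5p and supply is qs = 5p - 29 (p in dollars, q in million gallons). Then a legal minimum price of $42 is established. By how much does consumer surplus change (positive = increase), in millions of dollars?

Setting quantity demanded equal to quantity supplied, 241 - 5p = 5p - 29, gives p* = 27 and q* = 106.
The floor of 42 is above the equilibrium price 27, so it binds.
At p = 42: qd = 241 - 5·42 = 31 and qs = 5·42 - 29 = 181.
Consumer surplus without the control is ½ · (48.2 - 27) · 106 = 1123.6.
With the floor, consumers buy 31 units at 42, so CS = ½ · (48.2 - 42) · 31 = 96.1.
Change in consumer surplus = 96.1 - 1123.6 = -1027.5.

-1027.5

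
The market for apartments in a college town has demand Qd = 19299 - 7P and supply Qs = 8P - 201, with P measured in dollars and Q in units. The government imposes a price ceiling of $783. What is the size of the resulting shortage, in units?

Equilibrium: 19299 - 7P = 8P - 201, so 19500 = 15P and P* = 1300, Q* = 10199.
Because the ceiling (783) lies below the market-clearing price, it is binding.
At P = 783: Qd = 19299 - 7·783 = 13818 and Qs = 8·783 - 201 = 6063.
Shortage = Qd - Qs = 13818 - 6063 = 7755.

7755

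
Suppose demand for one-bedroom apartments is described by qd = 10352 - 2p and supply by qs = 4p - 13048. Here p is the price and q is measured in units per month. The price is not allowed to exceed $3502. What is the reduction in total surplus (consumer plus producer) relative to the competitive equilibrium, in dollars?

950424

Without the control the market clears where 10352 - 2p = 4p - 13048, i.e. p* = 3900 and q* = 2552.
Since 3502 < 3900, the ceiling is binding.
At p = 3502: qd = 10352 - 2·3502 = 3348 and qs = 4·3502 - 13048 = 960.
Quantity traded falls to 960. At q = 960 the demand price is (10352 - 960)/2 = 4696 and the supply price is (13048 + 960)/4 = 3502.
Deadweight loss = ½ · (4696 - 3502) · (2552 - 960) = ½ · 1194 · 1592 = 950424.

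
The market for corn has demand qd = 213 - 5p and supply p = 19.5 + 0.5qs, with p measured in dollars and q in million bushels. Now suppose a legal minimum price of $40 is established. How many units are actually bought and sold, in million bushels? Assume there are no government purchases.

Rearranging supply gives qs = 2p - 39. In a free market, 213 - 5p = 2p - 39 gives the equilibrium p* = 36, q* = 33.
Since 40 > 36, the floor is binding.
At p = 40: qd = 213 - 5·40 = 13 and qs = 2·40 - 39 = 41.
The quantity actually transacted is the short side, demand: 13.

13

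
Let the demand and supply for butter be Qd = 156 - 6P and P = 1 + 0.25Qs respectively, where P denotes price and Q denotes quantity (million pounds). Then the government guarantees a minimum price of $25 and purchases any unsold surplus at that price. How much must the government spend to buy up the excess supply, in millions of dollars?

Rearranging supply gives Qs = 4P - 4. Without the control the market clears where 156 - 6P = 4P - 4, i.e. P* = 16 and Q* = 60.
Because the floor (25) lies above the market-clearing price, it is binding.
At P = 25: Qd = 156 - 6·25 = 6 and Qs = 4·25 - 4 = 96.
Surplus = Qs - Qd = 90.
Government expenditure = surplus × support price = 90 × 25 = 2250.

2250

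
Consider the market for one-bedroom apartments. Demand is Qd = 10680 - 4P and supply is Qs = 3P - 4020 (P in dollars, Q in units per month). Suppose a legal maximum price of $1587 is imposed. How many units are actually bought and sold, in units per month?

741

Equilibrium: 10680 - 4P = 3P - 4020, so 14700 = 7P and P* = 2100, Q* = 2280.
Since 1587 < 2100, the ceiling is binding.
At P = 1587: Qd = 10680 - 4·1587 = 4332 and Qs = 3·1587 - 4020 = 741.
The quantity actually transacted is the short side, supply: 741.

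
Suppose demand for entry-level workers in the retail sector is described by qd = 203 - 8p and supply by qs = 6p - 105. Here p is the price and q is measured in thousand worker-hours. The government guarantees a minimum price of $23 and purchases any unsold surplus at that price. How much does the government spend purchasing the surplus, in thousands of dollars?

Without the control the market clears where 203 - 8p = 6p - 105, i.e. p* = 22 and q* = 27.
Since 23 > 22, the floor is binding.
At p = 23: qd = 203 - 8·23 = 19 and qs = 6·23 - 105 = 33.
Surplus = qs - qd = 14.
Government expenditure = surplus × support price = 14 × 23 = 322.

322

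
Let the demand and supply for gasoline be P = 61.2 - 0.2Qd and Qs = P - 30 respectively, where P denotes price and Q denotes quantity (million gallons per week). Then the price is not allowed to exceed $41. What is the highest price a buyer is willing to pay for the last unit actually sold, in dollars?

Rearranging demand gives Qd = 306 - 5P. In a free market, 306 - 5P = P - 30 gives the equilibrium P* = 56, Q* = 26.
Because the ceiling (41) lies below the market-clearing price, it is binding.
At P = 41: Qd = 306 - 5·41 = 101 and Qs = 41 - 30 = 11.
Only 11 units reach the market. On the demand curve, the marginal buyer's willingness to pay at Q = 11 is (306 - 11)/5 = 59.

59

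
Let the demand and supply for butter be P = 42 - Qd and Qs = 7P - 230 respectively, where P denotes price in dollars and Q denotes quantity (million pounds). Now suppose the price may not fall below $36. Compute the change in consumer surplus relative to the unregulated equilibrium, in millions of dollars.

Rearranging demand gives Qd = 42 - P. Equilibrium: 42 - P = 7P - 230, so 272 = 8P and P* = 34, Q* = 8.
The floor of 36 is above the equilibrium price 34, so it binds.
At P = 36: Qd = 42 - 36 = 6 and Qs = 7·36 - 230 = 22.
Consumer surplus without the control is ½ · (42 - 34) · 8 = 32.
With the floor, consumers buy 6 units at 36, so CS = ½ · (42 - 36) · 6 = 18.
Change in consumer surplus = 18 - 32 = -14.

-14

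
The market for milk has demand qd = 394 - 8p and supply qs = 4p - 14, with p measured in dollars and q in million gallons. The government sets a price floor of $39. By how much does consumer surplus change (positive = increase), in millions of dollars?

Without the control the market clears where 394 - 8p = 4p - 14, i.e. p* = 34 and q* = 122.
The floor of 39 is above the equilibrium price 34, so it binds.
At p = 39: qd = 394 - 8·39 = 82 and qs = 4·39 - 14 = 142.
Consumer surplus without the control is ½ · (49.25 - 34) · 122 = 930.25.
With the floor, consumers buy 82 units at 39, so CS = ½ · (49.25 - 39) · 82 = 420.25.
Change in consumer surplus = 420.25 - 930.25 = -510.

-510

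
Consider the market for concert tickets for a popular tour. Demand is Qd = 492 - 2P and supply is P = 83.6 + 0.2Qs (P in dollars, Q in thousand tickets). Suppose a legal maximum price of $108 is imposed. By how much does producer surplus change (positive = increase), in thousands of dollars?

Rearranging supply gives Qs = 5P - 418. Without the control the market clears where 492 - 2P = 5P - 418, i.e. P* = 130 and Q* = 232.
Because the ceiling (108) lies below the market-clearing price, it is binding.
At P = 108: Qd = 492 - 2·108 = 276 and Qs = 5·108 - 418 = 122.
Producer surplus without the control is ½ · (130 - 83.6) · 232 = 5382.4.
With the ceiling, producers sell 122 units at 108, so PS = ½ · (108 - 83.6) · 122 = 1488.4.
Change in producer surplus = 1488.4 - 5382.4 = -3894.

-3894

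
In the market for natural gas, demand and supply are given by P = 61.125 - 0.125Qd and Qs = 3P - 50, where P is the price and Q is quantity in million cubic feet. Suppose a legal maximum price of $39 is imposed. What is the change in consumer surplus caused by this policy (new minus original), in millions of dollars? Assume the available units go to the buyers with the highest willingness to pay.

613.75

Rearranging demand gives Qd = 489 - 8P. Equilibrium: 489 - 8P = 3P - 50, so 539 = 11P and P* = 49, Q* = 97.
The ceiling of 39 is below the equilibrium price 49, so it binds.
At P = 39: Qd = 489 - 8·39 = 177 and Qs = 3·39 - 50 = 67.
Consumer surplus without the control is ½ · (61.125 - 49) · 97 = 588.0625.
With the ceiling, 67 units are sold at 39 (assume they go to the highest-value buyers). The demand price at Q = 67 is 52.75, so CS = ½ · [(61.125 - 39) + (52.75 - 39)] · 67 = 1201.8125.
Change in consumer surplus = 1201.8125 - 588.0625 = 613.75.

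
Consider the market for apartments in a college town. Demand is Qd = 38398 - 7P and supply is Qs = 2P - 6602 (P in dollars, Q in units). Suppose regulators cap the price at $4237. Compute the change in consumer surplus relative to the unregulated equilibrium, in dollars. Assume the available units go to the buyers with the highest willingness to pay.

1262002

Equilibrium: 38398 - 7P = 2P - 6602, so 45000 = 9P and P* = 5000, Q* = 3398.
Because the ceiling (4237) lies below the market-clearing price, it is binding.
At P = 4237: Qd = 38398 - 7·4237 = 8739 and Qs = 2·4237 - 6602 = 1872.
Consumer surplus without the control is ½ · (38398/7 - 5000) · 3398 = 5773202/7.
With the ceiling, 1872 units are sold at 4237 (assume they go to the highest-value buyers). The demand price at Q = 1872 is 5218, so CS = ½ · [(38398/7 - 4237) + (5218 - 4237)] · 1872 = 14607216/7.
Change in consumer surplus = 14607216/7 - 5773202/7 = 1262002.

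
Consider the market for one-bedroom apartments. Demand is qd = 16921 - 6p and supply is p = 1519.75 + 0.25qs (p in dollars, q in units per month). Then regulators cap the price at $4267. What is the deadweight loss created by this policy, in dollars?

Rearranging supply gives qs = 4p - 6079. Without the control the market clears where 16921 - 6p = 4p - 6079, i.e. p* = 2300 and q* = 3121.
The ceiling of 4267 is above the equilibrium price 2300, so it is not binding; the market clears at p* = 2300, q* = 3121.
Since the control does not bind, no trades are prevented and deadweight loss is zero.

0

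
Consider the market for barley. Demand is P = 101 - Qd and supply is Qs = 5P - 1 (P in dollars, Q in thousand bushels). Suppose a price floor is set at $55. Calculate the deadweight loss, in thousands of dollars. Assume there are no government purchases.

Rearranging demand gives Qd = 101 - P. In a free market, 101 - P = 5P - 1 gives the equilibrium P* = 17, Q* = 84.
Since 55 > 17, the floor is binding.
At P = 55: Qd = 101 - 55 = 46 and Qs = 5·55 - 1 = 274.
Quantity traded falls to 46. At Q = 46 the demand price is 101 - 46 = 55 and the supply price is (1 + 46)/5 = 9.4.
Deadweight loss = ½ · (55 - 9.4) · (84 - 46) = ½ · 45.6 · 38 = 866.4.

866.4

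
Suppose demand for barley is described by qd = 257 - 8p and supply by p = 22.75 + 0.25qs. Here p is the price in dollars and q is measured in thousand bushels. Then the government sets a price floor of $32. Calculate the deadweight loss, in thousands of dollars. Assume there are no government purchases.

108

Rearranging supply gives qs = 4p - 91. Without the control the market clears where 257 - 8p = 4p - 91, i.e. p* = 29 and q* = 25.
Because the floor (32) lies above the market-clearing price, it is binding.
At p = 32: qd = 257 - 8·32 = 1 and qs = 4·32 - 91 = 37.
Quantity traded falls to 1. At q = 1 the demand price is (257 - 1)/8 = 32 and the supply price is (91 + 1)/4 = 23.
Deadweight loss = ½ · (32 - 23) · (25 - 1) = ½ · 9 · 24 = 108.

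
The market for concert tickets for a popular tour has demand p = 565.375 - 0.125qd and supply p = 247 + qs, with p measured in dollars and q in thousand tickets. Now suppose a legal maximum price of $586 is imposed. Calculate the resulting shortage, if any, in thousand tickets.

Rearranging demand gives qd = 4523 - 8p; rearranging supply gives qs = p - 247. Setting quantity demanded equal to quantity supplied, 4523 - 8p = p - 247, gives p* = 530 and q* = 283.
Since 586 is above p* = 530, the ceiling does not bind and the free-market outcome prevails.
Since the control does not bind, there is no shortage.

0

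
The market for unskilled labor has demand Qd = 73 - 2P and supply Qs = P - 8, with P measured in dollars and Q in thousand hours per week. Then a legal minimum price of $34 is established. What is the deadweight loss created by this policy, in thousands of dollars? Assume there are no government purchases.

Equilibrium: 73 - 2P = P - 8, so 81 = 3P and P* = 27, Q* = 19.
The floor of 34 is above the equilibrium price 27, so it binds.
At P = 34: Qd = 73 - 2·34 = 5 and Qs = 34 - 8 = 26.
Quantity traded falls to 5. At Q = 5 the demand price is (73 - 5)/2 = 34 and the supply price is 8 + 5 = 13.
Deadweight loss = ½ · (34 - 13) · (19 - 5) = ½ · 21 · 14 = 147.

147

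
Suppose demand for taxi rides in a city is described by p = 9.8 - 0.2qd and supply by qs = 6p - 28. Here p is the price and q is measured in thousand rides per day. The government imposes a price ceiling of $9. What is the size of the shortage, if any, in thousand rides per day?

0

Rearranging demand gives qd = 49 - 5p. Equilibrium: 49 - 5p = 6p - 28, so 77 = 11p and p* = 7, q* = 14.
Since 9 is above p* = 7, the ceiling does not bind and the free-market outcome prevails.
Since the control does not bind, there is no shortage.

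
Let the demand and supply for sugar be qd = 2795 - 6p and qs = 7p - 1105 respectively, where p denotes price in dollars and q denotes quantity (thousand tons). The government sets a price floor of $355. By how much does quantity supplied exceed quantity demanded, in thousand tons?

Without the control the market clears where 2795 - 6p = 7p - 1105, i.e. p* = 300 and q* = 995.
The floor of 355 is above the equilibrium price 300, so it binds.
At p = 355: qd = 2795 - 6·355 = 665 and qs = 7·355 - 1105 = 1380.
Surplus = qs - qd = 1380 - 665 = 715.

715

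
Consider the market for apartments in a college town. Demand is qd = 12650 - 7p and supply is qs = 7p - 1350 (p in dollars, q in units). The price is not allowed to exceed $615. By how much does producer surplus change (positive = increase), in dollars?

Setting quantity demanded equal to quantity supplied, 12650 - 7p = 7p - 1350, gives p* = 1000 and q* = 5650.
Since 615 < 1000, the ceiling is binding.
At p = 615: qd = 12650 - 7·615 = 8345 and qs = 7·615 - 1350 = 2955.
Producer surplus without the control is ½ · (1000 - 1350/7) · 5650 = 15961250/7.
With the ceiling, producers sell 2955 units at 615, so PS = ½ · (615 - 1350/7) · 2955 = 8732025/14.
Change in producer surplus = 8732025/14 - 15961250/7 = -1656462.5.

-1656462.5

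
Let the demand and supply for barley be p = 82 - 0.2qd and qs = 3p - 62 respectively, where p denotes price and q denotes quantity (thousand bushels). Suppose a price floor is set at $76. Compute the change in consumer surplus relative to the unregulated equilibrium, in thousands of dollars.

Rearranging demand gives qd = 410 - 5p. Equilibrium: 410 - 5p = 3p - 62, so 472 = 8p and p* = 59, q* = 115.
The floor of 76 is above the equilibrium price 59, so it binds.
At p = 76: qd = 410 - 5·76 = 30 and qs = 3·76 - 62 = 166.
Consumer surplus without the control is ½ · (82 - 59) · 115 = 1322.5.
With the floor, consumers buy 30 units at 76, so CS = ½ · (82 - 76) · 30 = 90.
Change in consumer surplus = 90 - 1322.5 = -1232.5.

-1232.5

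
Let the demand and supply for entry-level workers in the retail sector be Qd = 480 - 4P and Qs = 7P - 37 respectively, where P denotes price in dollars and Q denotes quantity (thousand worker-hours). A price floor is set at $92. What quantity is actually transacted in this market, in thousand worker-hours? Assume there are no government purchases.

Without the control the market clears where 480 - 4P = 7P - 37, i.e. P* = 47 and Q* = 292.
Since 92 > 47, the floor is binding.
At P = 92: Qd = 480 - 4·92 = 112 and Qs = 7·92 - 37 = 607.
The quantity actually transacted is the short side, demand: 112.

112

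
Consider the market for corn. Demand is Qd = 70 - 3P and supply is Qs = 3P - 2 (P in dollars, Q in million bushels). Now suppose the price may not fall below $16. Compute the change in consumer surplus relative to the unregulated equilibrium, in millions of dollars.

-112

In a free market, 70 - 3P = 3P - 2 gives the equilibrium P* = 12, Q* = 34.
The floor of 16 is above the equilibrium price 12, so it binds.
At P = 16: Qd = 70 - 3·16 = 22 and Qs = 3·16 - 2 = 46.
Consumer surplus without the control is ½ · (70/3 - 12) · 34 = 578/3.
With the floor, consumers buy 22 units at 16, so CS = ½ · (70/3 - 16) · 22 = 242/3.
Change in consumer surplus = 242/3 - 578/3 = -112.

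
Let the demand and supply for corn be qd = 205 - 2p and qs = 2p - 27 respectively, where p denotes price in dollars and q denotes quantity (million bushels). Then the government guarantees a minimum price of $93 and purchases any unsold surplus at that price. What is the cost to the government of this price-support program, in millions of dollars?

13020

Without the control the market clears where 205 - 2p = 2p - 27, i.e. p* = 58 and q* = 89.
Because the floor (93) lies above the market-clearing price, it is binding.
At p = 93: qd = 205 - 2·93 = 19 and qs = 2·93 - 27 = 159.
Surplus = qs - qd = 140.
Government expenditure = surplus × support price = 140 × 93 = 13020.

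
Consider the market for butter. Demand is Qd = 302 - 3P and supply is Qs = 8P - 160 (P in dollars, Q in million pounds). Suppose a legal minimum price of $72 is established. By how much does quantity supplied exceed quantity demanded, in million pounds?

330

Without the control the market clears where 302 - 3P = 8P - 160, i.e. P* = 42 and Q* = 176.
Because the floor (72) lies above the market-clearing price, it is binding.
At P = 72: Qd = 302 - 3·72 = 86 and Qs = 8·72 - 160 = 416.
Surplus = Qs - Qd = 416 - 86 = 330.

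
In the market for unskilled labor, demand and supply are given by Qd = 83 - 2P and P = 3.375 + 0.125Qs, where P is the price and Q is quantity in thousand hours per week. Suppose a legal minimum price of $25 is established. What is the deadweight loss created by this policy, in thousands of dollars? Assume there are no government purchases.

Rearranging supply gives Qs = 8P - 27. Equilibrium: 83 - 2P = 8P - 27, so 110 = 10P and P* = 11, Q* = 61.
The floor of 25 is above the equilibrium price 11, so it binds.
At P = 25: Qd = 83 - 2·25 = 33 and Qs = 8·25 - 27 = 173.
Quantity traded falls to 33. At Q = 33 the demand price is (83 - 33)/2 = 25 and the supply price is (27 + 33)/8 = 7.5.
Deadweight loss = ½ · (25 - 7.5) · (61 - 33) = ½ · 17.5 · 28 = 245.

245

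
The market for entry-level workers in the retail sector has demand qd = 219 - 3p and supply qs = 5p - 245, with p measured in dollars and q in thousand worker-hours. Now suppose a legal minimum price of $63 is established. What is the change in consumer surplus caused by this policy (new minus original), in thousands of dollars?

-187.5

In a free market, 219 - 3p = 5p - 245 gives the equilibrium p* = 58, q* = 45.
Since 63 > 58, the floor is binding.
At p = 63: qd = 219 - 3·63 = 30 and qs = 5·63 - 245 = 70.
Consumer surplus without the control is ½ · (73 - 58) · 45 = 337.5.
With the floor, consumers buy 30 units at 63, so CS = ½ · (73 - 63) · 30 = 150.
Change in consumer surplus = 150 - 337.5 = -187.5.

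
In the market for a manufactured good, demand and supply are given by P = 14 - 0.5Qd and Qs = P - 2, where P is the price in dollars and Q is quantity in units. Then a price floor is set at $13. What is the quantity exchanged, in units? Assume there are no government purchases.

Rearranging demand gives Qd = 28 - 2P. Setting quantity demanded equal to quantity supplied, 28 - 2P = P - 2, gives P* = 10 and Q* = 8.
Because the floor (13) lies above the market-clearing price, it is binding.
At P = 13: Qd = 28 - 2·13 = 2 and Qs = 13 - 2 = 11.
The quantity actually transacted is the short side, demand: 2.

2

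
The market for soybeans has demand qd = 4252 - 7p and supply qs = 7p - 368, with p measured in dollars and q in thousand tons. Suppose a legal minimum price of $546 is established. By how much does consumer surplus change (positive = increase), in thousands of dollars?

Without the control the market clears where 4252 - 7p = 7p - 368, i.e. p* = 330 and q* = 1942.
Since 546 > 330, the floor is binding.
At p = 546: qd = 4252 - 7·546 = 430 and qs = 7·546 - 368 = 3454.
Consumer surplus without the control is ½ · (4252/7 - 330) · 1942 = 1885682/7.
With the floor, consumers buy 430 units at 546, so CS = ½ · (4252/7 - 546) · 430 = 92450/7.
Change in consumer surplus = 92450/7 - 1885682/7 = -256176.

-256176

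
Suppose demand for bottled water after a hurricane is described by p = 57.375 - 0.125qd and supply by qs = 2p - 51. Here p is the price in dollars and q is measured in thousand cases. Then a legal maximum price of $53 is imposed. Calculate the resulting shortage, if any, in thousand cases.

0

Rearranging demand gives qd = 459 - 8p. Without the control the market clears where 459 - 8p = 2p - 51, i.e. p* = 51 and q* = 51.
Since 53 is above p* = 51, the ceiling does not bind and the free-market outcome prevails.
Since the control does not bind, there is no shortage.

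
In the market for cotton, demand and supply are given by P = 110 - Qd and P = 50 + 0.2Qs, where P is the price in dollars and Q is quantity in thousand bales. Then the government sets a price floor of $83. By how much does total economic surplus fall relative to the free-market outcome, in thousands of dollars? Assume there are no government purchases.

Rearranging demand gives Qd = 110 - P; rearranging supply gives Qs = 5P - 250. Setting quantity demanded equal to quantity supplied, 110 - P = 5P - 250, gives P* = 60 and Q* = 50.
Because the floor (83) lies above the market-clearing price, it is binding.
At P = 83: Qd = 110 - 83 = 27 and Qs = 5·83 - 250 = 165.
Quantity traded falls to 27. At Q = 27 the demand price is 110 - 27 = 83 and the supply price is (250 + 27)/5 = 55.4.
Deadweight loss = ½ · (83 - 55.4) · (50 - 27) = ½ · 27.6 · 23 = 317.4.

317.4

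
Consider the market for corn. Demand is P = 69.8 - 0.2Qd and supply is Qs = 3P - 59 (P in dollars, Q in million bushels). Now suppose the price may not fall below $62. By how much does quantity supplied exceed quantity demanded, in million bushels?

88

Rearranging demand gives Qd = 349 - 5P. Equilibrium: 349 - 5P = 3P - 59, so 408 = 8P and P* = 51, Q* = 94.
The floor of 62 is above the equilibrium price 51, so it binds.
At P = 62: Qd = 349 - 5·62 = 39 and Qs = 3·62 - 59 = 127.
Surplus = Qs - Qd = 127 - 39 = 88.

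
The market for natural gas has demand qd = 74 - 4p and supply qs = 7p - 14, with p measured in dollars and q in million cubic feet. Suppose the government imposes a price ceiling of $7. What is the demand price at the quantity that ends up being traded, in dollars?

9.75

Without the control the market clears where 74 - 4p = 7p - 14, i.e. p* = 8 and q* = 42.
Because the ceiling (7) lies below the market-clearing price, it is binding.
At p = 7: qd = 74 - 4·7 = 46 and qs = 7·7 - 14 = 35.
Only 35 units reach the market. On the demand curve, the marginal buyer's willingness to pay at q = 35 is (74 - 35)/4 = 9.75.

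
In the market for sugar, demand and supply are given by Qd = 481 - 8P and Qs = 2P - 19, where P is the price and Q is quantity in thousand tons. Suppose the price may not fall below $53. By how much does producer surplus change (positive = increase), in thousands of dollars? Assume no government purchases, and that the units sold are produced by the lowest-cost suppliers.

Equilibrium: 481 - 8P = 2P - 19, so 500 = 10P and P* = 50, Q* = 81.
The floor of 53 is above the equilibrium price 50, so it binds.
At P = 53: Qd = 481 - 8·53 = 57 and Qs = 2·53 - 19 = 87.
Producer surplus without the control is ½ · (50 - 9.5) · 81 = 1640.25.
With the floor, 57 units are sold at 53. The supply price at Q = 57 is 38, so PS = ½ · [(53 - 9.5) + (53 - 38)] · 57 = 1667.25.
Change in producer surplus = 1667.25 - 1640.25 = 27.

27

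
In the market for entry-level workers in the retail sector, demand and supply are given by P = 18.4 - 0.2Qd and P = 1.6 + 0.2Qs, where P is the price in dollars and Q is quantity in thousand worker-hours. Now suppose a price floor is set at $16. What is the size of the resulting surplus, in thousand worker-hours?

Rearranging demand gives Qd = 92 - 5P; rearranging supply gives Qs = 5P - 8. Without the control the market clears where 92 - 5P = 5P - 8, i.e. P* = 10 and Q* = 42.
Because the floor (16) lies above the market-clearing price, it is binding.
At P = 16: Qd = 92 - 5·16 = 12 and Qs = 5·16 - 8 = 72.
Surplus = Qs - Qd = 72 - 12 = 60.

60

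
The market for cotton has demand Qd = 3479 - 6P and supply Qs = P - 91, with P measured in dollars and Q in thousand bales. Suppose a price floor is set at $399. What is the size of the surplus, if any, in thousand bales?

0

Without the control the market clears where 3479 - 6P = P - 91, i.e. P* = 510 and Q* = 419.
Since 399 is below P* = 510, the floor does not bind and the free-market outcome prevails.
Since the control does not bind, there is no surplus.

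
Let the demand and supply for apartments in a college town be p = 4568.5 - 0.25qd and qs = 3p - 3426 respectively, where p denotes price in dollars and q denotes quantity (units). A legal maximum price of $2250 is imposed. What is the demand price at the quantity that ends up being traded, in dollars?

3737.5

Rearranging demand gives qd = 18274 - 4p. Without the control the market clears where 18274 - 4p = 3p - 3426, i.e. p* = 3100 and q* = 5874.
Since 2250 < 3100, the ceiling is binding.
At p = 2250: qd = 18274 - 4·2250 = 9274 and qs = 3·2250 - 3426 = 3324.
Only 3324 units reach the market. On the demand curve, the marginal buyer's willingness to pay at q = 3324 is (18274 - 3324)/4 = 3737.5.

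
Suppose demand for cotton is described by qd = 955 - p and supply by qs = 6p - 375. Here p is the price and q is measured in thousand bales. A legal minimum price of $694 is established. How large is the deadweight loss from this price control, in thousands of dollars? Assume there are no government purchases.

Setting quantity demanded equal to quantity supplied, 955 - p = 6p - 375, gives p* = 190 and q* = 765.
The floor of 694 is above the equilibrium price 190, so it binds.
At p = 694: qd = 955 - 694 = 261 and qs = 6·694 - 375 = 3789.
Quantity traded falls to 261. At q = 261 the demand price is 955 - 261 = 694 and the supply price is (375 + 261)/6 = 106.
Deadweight loss = ½ · (694 - 106) · (765 - 261) = ½ · 588 · 504 = 148176.

148176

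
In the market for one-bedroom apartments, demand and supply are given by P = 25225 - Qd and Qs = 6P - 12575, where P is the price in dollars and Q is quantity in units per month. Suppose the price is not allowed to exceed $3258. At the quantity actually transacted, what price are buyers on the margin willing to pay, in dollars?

18252

Rearranging demand gives Qd = 25225 - P. Setting quantity demanded equal to quantity supplied, 25225 - P = 6P - 12575, gives P* = 5400 and Q* = 19825.
The ceiling of 3258 is below the equilibrium price 5400, so it binds.
At P = 3258: Qd = 25225 - 3258 = 21967 and Qs = 6·3258 - 12575 = 6973.
Only 6973 units reach the market. On the demand curve, the marginal buyer's willingness to pay at Q = 6973 is (25225 - 6973) = 18252.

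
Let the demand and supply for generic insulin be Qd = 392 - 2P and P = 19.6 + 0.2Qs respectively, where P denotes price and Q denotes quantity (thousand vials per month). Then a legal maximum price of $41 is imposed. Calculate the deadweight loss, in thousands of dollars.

7358.75

Rearranging supply gives Qs = 5P - 98. Without the control the market clears where 392 - 2P = 5P - 98, i.e. P* = 70 and Q* = 252.
Since 41 < 70, the ceiling is binding.
At P = 41: Qd = 392 - 2·41 = 310 and Qs = 5·41 - 98 = 107.
Quantity traded falls to 107. At Q = 107 the demand price is (392 - 107)/2 = 142.5 and the supply price is (98 + 107)/5 = 41.
Deadweight loss = ½ · (142.5 - 41) · (252 - 107) = ½ · 101.5 · 145 = 7358.75.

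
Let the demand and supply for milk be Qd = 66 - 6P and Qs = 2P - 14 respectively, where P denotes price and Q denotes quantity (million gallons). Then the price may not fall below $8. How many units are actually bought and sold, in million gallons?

Setting quantity demanded equal to quantity supplied, 66 - 6P = 2P - 14, gives P* = 10 and Q* = 6.
Since 8 is below P* = 10, the floor does not bind and the free-market outcome prevails.

6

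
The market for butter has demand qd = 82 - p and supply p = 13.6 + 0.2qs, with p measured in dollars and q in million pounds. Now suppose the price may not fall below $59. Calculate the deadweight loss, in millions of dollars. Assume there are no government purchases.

Rearranging supply gives qs = 5p - 68. In a free market, 82 - p = 5p - 68 gives the equilibrium p* = 25, q* = 57.
Because the floor (59) lies above the market-clearing price, it is binding.
At p = 59: qd = 82 - 59 = 23 and qs = 5·59 - 68 = 227.
Quantity traded falls to 23. At q = 23 the demand price is 82 - 23 = 59 and the supply price is (68 + 23)/5 = 18.2.
Deadweight loss = ½ · (59 - 18.2) · (57 - 23) = ½ · 40.8 · 34 = 693.6.

693.6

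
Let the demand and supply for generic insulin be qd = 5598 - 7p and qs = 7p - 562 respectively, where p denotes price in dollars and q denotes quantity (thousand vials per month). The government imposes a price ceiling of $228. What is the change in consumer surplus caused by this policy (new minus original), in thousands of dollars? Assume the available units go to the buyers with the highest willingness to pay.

61904

Equilibrium: 5598 - 7p = 7p - 562, so 6160 = 14p and p* = 440, q* = 2518.
Because the ceiling (228) lies below the market-clearing price, it is binding.
At p = 228: qd = 5598 - 7·228 = 4002 and qs = 7·228 - 562 = 1034.
Consumer surplus without the control is ½ · (5598/7 - 440) · 2518 = 3170162/7.
With the ceiling, 1034 units are sold at 228 (assume they go to the highest-value buyers). The demand price at q = 1034 is 652, so CS = ½ · [(5598/7 - 228) + (652 - 228)] · 1034 = 3603490/7.
Change in consumer surplus = 3603490/7 - 3170162/7 = 61904.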